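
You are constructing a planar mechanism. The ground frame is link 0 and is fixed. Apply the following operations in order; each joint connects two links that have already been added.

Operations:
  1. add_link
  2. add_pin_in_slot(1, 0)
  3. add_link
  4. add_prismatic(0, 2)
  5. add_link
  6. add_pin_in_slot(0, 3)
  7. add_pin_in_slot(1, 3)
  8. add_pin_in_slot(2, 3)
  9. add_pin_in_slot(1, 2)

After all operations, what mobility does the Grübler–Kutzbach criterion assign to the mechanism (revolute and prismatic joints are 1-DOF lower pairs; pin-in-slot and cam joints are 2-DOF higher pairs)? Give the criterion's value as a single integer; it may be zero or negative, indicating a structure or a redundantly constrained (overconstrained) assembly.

L=1 J1=0 J2=0
add link → L=2 J1=0 J2=0
PS@1,0 dof=2 J2 → L=2 J1=0 J2=1
add link → L=3 J1=0 J2=1
P@0,2 dof=1 J1 → L=3 J1=1 J2=1
add link → L=4 J1=1 J2=1
PS@0,3 dof=2 J2 → L=4 J1=1 J2=2
PS@1,3 dof=2 J2 → L=4 J1=1 J2=3
PS@2,3 dof=2 J2 → L=4 J1=1 J2=4
PS@1,2 dof=2 J2 → L=4 J1=1 J2=5
M=3(L−1)−2J1−J2=3·3−2·1−5=2

M = 2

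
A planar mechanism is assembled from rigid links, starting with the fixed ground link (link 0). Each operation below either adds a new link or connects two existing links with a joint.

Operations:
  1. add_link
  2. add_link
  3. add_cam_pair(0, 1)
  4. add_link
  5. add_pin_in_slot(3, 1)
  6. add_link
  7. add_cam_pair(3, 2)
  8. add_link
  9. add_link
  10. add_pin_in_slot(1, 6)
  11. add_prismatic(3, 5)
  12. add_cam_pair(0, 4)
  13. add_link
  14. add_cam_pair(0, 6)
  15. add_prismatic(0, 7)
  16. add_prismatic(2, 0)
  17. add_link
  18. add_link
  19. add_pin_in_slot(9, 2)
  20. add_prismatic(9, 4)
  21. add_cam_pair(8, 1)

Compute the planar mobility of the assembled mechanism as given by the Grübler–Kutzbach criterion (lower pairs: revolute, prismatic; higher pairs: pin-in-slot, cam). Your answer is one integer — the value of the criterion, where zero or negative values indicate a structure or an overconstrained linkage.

L=1 J1=0 J2=0
add link → L=2 J1=0 J2=0
add link → L=3 J1=0 J2=0
C@0,1 dof=2 J2 → L=3 J1=0 J2=1
add link → L=4 J1=0 J2=1
PS@3,1 dof=2 J2 → L=4 J1=0 J2=2
add link → L=5 J1=0 J2=2
C@3,2 dof=2 J2 → L=5 J1=0 J2=3
add link → L=6 J1=0 J2=3
add link → L=7 J1=0 J2=3
PS@1,6 dof=2 J2 → L=7 J1=0 J2=4
P@3,5 dof=1 J1 → L=7 J1=1 J2=4
C@0,4 dof=2 J2 → L=7 J1=1 J2=5
add link → L=8 J1=1 J2=5
C@0,6 dof=2 J2 → L=8 J1=1 J2=6
P@0,7 dof=1 J1 → L=8 J1=2 J2=6
P@2,0 dof=1 J1 → L=8 J1=3 J2=6
add link → L=9 J1=3 J2=6
add link → L=10 J1=3 J2=6
PS@9,2 dof=2 J2 → L=10 J1=3 J2=7
P@9,4 dof=1 J1 → L=10 J1=4 J2=7
C@8,1 dof=2 J2 → L=10 J1=4 J2=8
M=3(L−1)−2J1−J2=3·9−2·4−8=11

M = 11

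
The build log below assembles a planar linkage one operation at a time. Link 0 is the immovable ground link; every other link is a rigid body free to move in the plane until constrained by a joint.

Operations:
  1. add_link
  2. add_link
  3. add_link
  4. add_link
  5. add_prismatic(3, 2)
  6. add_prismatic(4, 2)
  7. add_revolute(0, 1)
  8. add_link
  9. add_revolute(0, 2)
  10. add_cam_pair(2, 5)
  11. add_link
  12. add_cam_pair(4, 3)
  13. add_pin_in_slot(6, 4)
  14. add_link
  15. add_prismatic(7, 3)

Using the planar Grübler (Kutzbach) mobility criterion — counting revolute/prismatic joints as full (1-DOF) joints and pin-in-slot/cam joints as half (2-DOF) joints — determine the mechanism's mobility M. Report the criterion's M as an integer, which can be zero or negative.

M = 8

[1;0;0] (link 0 is ground)
L+ [2;0;0]
L+ [3;0;0]
L+ [4;0;0]
L+ [5;0;0]
P(3,2)∈J1 [5;1;0]
P(4,2)∈J1 [5;2;0]
R(0,1)∈J1 [5;3;0]
L+ [6;3;0]
R(0,2)∈J1 [6;4;0]
C(2,5)∈J2 [6;4;1]
L+ [7;4;1]
C(4,3)∈J2 [7;4;2]
PS(6,4)∈J2 [7;4;3]
L+ [8;4;3]
P(7,3)∈J1 [8;5;3]
mobility = 21 − 10 − 3 = 8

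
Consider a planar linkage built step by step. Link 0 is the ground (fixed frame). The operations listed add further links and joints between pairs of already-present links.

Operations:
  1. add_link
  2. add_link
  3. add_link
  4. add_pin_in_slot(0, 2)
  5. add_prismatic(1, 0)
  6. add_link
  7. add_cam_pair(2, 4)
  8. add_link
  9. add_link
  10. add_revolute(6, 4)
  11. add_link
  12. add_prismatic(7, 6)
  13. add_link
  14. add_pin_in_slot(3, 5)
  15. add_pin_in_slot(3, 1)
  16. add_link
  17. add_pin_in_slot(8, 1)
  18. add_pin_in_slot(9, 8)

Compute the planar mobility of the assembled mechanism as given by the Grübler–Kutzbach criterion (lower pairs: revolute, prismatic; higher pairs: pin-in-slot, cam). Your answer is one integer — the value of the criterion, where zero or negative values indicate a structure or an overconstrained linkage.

M = 15

ground; <1,0,0>
#1 <2,0,0>
#2 <3,0,0>
#3 <4,0,0>
PS:0↔2 J2 <4,0,1>
P:1↔0 J1 <4,1,1>
#4 <5,1,1>
C:2↔4 J2 <5,1,2>
#5 <6,1,2>
#6 <7,1,2>
R:6↔4 J1 <7,2,2>
#7 <8,2,2>
P:7↔6 J1 <8,3,2>
#8 <9,3,2>
PS:3↔5 J2 <9,3,3>
PS:3↔1 J2 <9,3,4>
#9 <10,3,4>
PS:8↔1 J2 <10,3,5>
PS:9↔8 J2 <10,3,6>
3×9 − 2×3 − 1×6 = 15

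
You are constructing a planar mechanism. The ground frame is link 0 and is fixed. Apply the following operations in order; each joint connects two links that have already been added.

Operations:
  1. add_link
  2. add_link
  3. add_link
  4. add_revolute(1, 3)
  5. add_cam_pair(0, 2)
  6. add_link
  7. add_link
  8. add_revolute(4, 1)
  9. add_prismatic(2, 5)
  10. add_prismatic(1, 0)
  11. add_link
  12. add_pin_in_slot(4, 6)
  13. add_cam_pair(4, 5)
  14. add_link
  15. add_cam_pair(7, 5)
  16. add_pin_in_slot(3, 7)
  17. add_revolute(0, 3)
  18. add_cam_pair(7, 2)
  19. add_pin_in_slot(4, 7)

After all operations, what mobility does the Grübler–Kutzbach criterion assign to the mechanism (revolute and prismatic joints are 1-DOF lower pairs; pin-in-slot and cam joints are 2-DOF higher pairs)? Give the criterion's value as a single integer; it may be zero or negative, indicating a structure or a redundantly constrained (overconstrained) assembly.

M = 4

[1;0;0] (link 0 is ground)
L+ [2;0;0]
L+ [3;0;0]
L+ [4;0;0]
R(1,3)∈J1 [4;1;0]
C(0,2)∈J2 [4;1;1]
L+ [5;1;1]
L+ [6;1;1]
R(4,1)∈J1 [6;2;1]
P(2,5)∈J1 [6;3;1]
P(1,0)∈J1 [6;4;1]
L+ [7;4;1]
PS(4,6)∈J2 [7;4;2]
C(4,5)∈J2 [7;4;3]
L+ [8;4;3]
C(7,5)∈J2 [8;4;4]
PS(3,7)∈J2 [8;4;5]
R(0,3)∈J1 [8;5;5]
C(7,2)∈J2 [8;5;6]
PS(4,7)∈J2 [8;5;7]
mobility = 21 − 10 − 7 = 4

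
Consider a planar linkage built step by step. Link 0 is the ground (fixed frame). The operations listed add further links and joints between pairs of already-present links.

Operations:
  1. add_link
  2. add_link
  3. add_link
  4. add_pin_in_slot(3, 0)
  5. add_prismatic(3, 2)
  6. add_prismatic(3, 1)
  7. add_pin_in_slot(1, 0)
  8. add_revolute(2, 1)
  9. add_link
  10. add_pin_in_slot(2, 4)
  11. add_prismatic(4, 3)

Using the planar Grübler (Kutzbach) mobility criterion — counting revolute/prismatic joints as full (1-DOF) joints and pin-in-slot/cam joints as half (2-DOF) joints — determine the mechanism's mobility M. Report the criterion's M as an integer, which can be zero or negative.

ground; <1,0,0>
#1 <2,0,0>
#2 <3,0,0>
#3 <4,0,0>
PS:3↔0 J2 <4,0,1>
P:3↔2 J1 <4,1,1>
P:3↔1 J1 <4,2,1>
PS:1↔0 J2 <4,2,2>
R:2↔1 J1 <4,3,2>
#4 <5,3,2>
PS:2↔4 J2 <5,3,3>
P:4↔3 J1 <5,4,3>
3×4 − 2×4 − 1×3 = 1

M = 1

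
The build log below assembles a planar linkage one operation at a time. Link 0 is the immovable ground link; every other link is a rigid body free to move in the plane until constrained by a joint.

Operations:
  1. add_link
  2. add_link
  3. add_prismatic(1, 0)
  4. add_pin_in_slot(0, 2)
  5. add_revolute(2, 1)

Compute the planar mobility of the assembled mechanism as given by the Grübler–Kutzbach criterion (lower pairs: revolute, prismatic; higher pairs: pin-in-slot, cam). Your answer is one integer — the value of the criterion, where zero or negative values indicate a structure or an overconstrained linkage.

M = 1

(L,J1,J2)=(1,0,0); link0 fixed
link1: (2,0,0)
link2: (3,0,0)
P 1-0 [J1]: (3,1,0)
PS 0-2 [J2]: (3,1,1)
R 2-1 [J1]: (3,2,1)
Grübler: 3·2 − 2·2 − 1 = 1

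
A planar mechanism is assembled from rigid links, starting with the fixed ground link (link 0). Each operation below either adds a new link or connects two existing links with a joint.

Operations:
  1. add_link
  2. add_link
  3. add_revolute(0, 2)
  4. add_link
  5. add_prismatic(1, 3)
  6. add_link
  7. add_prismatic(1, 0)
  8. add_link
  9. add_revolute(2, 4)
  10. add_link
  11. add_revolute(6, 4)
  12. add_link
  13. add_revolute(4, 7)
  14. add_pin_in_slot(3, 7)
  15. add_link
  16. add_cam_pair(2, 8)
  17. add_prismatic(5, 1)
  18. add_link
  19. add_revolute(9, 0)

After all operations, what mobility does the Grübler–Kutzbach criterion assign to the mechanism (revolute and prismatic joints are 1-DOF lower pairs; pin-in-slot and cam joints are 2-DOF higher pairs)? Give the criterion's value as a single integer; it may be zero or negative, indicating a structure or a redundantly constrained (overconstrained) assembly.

(L,J1,J2)=(1,0,0); link0 fixed
link1: (2,0,0)
link2: (3,0,0)
R 0-2 [J1]: (3,1,0)
link3: (4,1,0)
P 1-3 [J1]: (4,2,0)
link4: (5,2,0)
P 1-0 [J1]: (5,3,0)
link5: (6,3,0)
R 2-4 [J1]: (6,4,0)
link6: (7,4,0)
R 6-4 [J1]: (7,5,0)
link7: (8,5,0)
R 4-7 [J1]: (8,6,0)
PS 3-7 [J2]: (8,6,1)
link8: (9,6,1)
C 2-8 [J2]: (9,6,2)
P 5-1 [J1]: (9,7,2)
link9: (10,7,2)
R 9-0 [J1]: (10,8,2)
Grübler: 3·9 − 2·8 − 2 = 9

M = 9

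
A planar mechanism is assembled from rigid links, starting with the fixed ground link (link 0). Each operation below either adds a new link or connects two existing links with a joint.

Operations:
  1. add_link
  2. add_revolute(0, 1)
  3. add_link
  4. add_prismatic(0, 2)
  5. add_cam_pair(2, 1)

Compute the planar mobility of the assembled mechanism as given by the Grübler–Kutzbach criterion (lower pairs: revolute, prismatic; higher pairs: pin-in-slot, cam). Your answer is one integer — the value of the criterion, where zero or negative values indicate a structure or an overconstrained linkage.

M = 1

ground; <1,0,0>
#1 <2,0,0>
R:0↔1 J1 <2,1,0>
#2 <3,1,0>
P:0↔2 J1 <3,2,0>
C:2↔1 J2 <3,2,1>
3×2 − 2×2 − 1×1 = 1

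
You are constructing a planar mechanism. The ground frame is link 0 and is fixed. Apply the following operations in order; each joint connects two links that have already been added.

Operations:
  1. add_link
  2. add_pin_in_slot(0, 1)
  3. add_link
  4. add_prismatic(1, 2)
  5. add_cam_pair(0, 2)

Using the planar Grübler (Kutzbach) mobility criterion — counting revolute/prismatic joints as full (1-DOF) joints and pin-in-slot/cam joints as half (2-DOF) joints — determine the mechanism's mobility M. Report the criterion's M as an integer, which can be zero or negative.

L=1 J1=0 J2=0
add link → L=2 J1=0 J2=0
PS@0,1 dof=2 J2 → L=2 J1=0 J2=1
add link → L=3 J1=0 J2=1
P@1,2 dof=1 J1 → L=3 J1=1 J2=1
C@0,2 dof=2 J2 → L=3 J1=1 J2=2
M=3(L−1)−2J1−J2=3·2−2·1−2=2

M = 2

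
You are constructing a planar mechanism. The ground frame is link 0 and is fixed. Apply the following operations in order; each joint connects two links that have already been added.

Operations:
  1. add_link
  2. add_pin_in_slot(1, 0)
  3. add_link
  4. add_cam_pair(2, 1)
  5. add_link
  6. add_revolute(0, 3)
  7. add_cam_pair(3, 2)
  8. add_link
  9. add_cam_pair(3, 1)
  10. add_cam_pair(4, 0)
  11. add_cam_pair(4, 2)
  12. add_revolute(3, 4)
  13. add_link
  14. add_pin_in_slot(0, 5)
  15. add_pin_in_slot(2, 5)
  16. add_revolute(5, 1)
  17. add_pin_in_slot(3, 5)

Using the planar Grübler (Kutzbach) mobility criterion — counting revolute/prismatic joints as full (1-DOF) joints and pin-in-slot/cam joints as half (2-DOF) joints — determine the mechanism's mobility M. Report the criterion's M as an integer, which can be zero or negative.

ground; <1,0,0>
#1 <2,0,0>
PS:1↔0 J2 <2,0,1>
#2 <3,0,1>
C:2↔1 J2 <3,0,2>
#3 <4,0,2>
R:0↔3 J1 <4,1,2>
C:3↔2 J2 <4,1,3>
#4 <5,1,3>
C:3↔1 J2 <5,1,4>
C:4↔0 J2 <5,1,5>
C:4↔2 J2 <5,1,6>
R:3↔4 J1 <5,2,6>
#5 <6,2,6>
PS:0↔5 J2 <6,2,7>
PS:2↔5 J2 <6,2,8>
R:5↔1 J1 <6,3,8>
PS:3↔5 J2 <6,3,9>
3×5 − 2×3 − 1×9 = 0

M = 0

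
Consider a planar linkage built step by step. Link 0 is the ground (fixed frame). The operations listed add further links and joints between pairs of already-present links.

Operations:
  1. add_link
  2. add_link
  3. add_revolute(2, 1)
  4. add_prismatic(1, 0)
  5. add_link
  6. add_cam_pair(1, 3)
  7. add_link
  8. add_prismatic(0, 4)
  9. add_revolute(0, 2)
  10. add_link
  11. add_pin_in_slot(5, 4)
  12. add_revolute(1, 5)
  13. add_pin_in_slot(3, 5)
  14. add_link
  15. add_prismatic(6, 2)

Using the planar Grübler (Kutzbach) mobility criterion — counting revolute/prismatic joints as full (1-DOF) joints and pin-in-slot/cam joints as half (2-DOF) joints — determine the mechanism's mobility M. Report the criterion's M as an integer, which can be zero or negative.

[1;0;0] (link 0 is ground)
L+ [2;0;0]
L+ [3;0;0]
R(2,1)∈J1 [3;1;0]
P(1,0)∈J1 [3;2;0]
L+ [4;2;0]
C(1,3)∈J2 [4;2;1]
L+ [5;2;1]
P(0,4)∈J1 [5;3;1]
R(0,2)∈J1 [5;4;1]
L+ [6;4;1]
PS(5,4)∈J2 [6;4;2]
R(1,5)∈J1 [6;5;2]
PS(3,5)∈J2 [6;5;3]
L+ [7;5;3]
P(6,2)∈J1 [7;6;3]
mobility = 18 − 12 − 3 = 3

M = 3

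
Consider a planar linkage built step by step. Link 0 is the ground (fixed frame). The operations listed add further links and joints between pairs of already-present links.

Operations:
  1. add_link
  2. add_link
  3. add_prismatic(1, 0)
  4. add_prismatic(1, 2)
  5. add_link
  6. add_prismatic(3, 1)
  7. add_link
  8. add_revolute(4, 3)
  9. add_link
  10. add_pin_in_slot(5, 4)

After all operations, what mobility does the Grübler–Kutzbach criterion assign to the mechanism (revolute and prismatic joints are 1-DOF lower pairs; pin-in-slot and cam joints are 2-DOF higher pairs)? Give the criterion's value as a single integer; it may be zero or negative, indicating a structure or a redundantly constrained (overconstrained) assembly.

ground; <1,0,0>
#1 <2,0,0>
#2 <3,0,0>
P:1↔0 J1 <3,1,0>
P:1↔2 J1 <3,2,0>
#3 <4,2,0>
P:3↔1 J1 <4,3,0>
#4 <5,3,0>
R:4↔3 J1 <5,4,0>
#5 <6,4,0>
PS:5↔4 J2 <6,4,1>
3×5 − 2×4 − 1×1 = 6

M = 6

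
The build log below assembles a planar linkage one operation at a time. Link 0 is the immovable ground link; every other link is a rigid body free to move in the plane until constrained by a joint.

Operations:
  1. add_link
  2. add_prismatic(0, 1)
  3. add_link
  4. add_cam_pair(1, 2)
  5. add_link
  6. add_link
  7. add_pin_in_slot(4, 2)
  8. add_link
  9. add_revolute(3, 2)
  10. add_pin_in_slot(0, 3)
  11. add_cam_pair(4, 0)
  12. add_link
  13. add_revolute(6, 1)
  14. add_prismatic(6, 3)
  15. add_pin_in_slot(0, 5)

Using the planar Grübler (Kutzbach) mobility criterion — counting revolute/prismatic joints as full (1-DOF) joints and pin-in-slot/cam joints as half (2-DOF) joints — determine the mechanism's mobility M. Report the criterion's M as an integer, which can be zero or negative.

(L,J1,J2)=(1,0,0); link0 fixed
link1: (2,0,0)
P 0-1 [J1]: (2,1,0)
link2: (3,1,0)
C 1-2 [J2]: (3,1,1)
link3: (4,1,1)
link4: (5,1,1)
PS 4-2 [J2]: (5,1,2)
link5: (6,1,2)
R 3-2 [J1]: (6,2,2)
PS 0-3 [J2]: (6,2,3)
C 4-0 [J2]: (6,2,4)
link6: (7,2,4)
R 6-1 [J1]: (7,3,4)
P 6-3 [J1]: (7,4,4)
PS 0-5 [J2]: (7,4,5)
Grübler: 3·6 − 2·4 − 5 = 5

M = 5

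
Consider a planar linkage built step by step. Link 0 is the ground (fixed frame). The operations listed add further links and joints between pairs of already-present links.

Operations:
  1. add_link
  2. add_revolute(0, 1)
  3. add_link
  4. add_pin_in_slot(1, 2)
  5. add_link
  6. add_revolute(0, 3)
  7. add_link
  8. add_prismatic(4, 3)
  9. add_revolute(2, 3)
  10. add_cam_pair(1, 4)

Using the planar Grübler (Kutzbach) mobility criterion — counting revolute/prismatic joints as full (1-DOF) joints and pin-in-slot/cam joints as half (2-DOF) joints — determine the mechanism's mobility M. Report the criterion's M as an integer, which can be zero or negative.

(L,J1,J2)=(1,0,0); link0 fixed
link1: (2,0,0)
R 0-1 [J1]: (2,1,0)
link2: (3,1,0)
PS 1-2 [J2]: (3,1,1)
link3: (4,1,1)
R 0-3 [J1]: (4,2,1)
link4: (5,2,1)
P 4-3 [J1]: (5,3,1)
R 2-3 [J1]: (5,4,1)
C 1-4 [J2]: (5,4,2)
Grübler: 3·4 − 2·4 − 2 = 2

M = 2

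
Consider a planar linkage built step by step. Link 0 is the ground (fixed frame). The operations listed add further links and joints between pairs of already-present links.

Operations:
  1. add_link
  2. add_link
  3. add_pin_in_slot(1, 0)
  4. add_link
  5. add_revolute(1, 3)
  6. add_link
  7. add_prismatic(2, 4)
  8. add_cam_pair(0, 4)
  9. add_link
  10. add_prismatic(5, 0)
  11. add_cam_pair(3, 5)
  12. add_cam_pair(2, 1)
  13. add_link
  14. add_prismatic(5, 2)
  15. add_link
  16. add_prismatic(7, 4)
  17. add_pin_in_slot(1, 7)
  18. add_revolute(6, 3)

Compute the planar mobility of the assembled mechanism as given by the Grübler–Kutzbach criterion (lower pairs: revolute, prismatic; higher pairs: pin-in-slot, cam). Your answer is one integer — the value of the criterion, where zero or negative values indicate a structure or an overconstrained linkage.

M = 4

link 0 = ground. State L|J1|J2 = 1|0|0
+link1  2|0|0
+link2  3|0|0
PS(1,0) f=2→J2  3|0|1
+link3  4|0|1
R(1,3) f=1→J1  4|1|1
+link4  5|1|1
P(2,4) f=1→J1  5|2|1
C(0,4) f=2→J2  5|2|2
+link5  6|2|2
P(5,0) f=1→J1  6|3|2
C(3,5) f=2→J2  6|3|3
C(2,1) f=2→J2  6|3|4
+link6  7|3|4
P(5,2) f=1→J1  7|4|4
+link7  8|4|4
P(7,4) f=1→J1  8|5|4
PS(1,7) f=2→J2  8|5|5
R(6,3) f=1→J1  8|6|5
M = 3(8−1)−2·6−5 = 21−12−5 = 4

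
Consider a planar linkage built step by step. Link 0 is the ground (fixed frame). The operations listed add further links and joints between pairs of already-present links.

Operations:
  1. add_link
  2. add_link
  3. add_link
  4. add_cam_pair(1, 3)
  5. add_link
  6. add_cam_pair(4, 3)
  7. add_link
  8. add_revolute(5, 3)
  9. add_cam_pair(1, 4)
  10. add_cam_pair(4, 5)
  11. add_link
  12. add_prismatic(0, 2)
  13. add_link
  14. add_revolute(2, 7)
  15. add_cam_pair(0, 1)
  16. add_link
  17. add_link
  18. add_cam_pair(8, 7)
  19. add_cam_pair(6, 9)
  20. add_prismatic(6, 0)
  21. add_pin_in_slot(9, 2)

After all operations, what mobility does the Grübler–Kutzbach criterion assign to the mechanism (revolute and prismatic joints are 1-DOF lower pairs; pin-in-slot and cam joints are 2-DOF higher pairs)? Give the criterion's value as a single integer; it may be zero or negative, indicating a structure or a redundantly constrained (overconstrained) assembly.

M = 11

L=1 J1=0 J2=0
add link → L=2 J1=0 J2=0
add link → L=3 J1=0 J2=0
add link → L=4 J1=0 J2=0
C@1,3 dof=2 J2 → L=4 J1=0 J2=1
add link → L=5 J1=0 J2=1
C@4,3 dof=2 J2 → L=5 J1=0 J2=2
add link → L=6 J1=0 J2=2
R@5,3 dof=1 J1 → L=6 J1=1 J2=2
C@1,4 dof=2 J2 → L=6 J1=1 J2=3
C@4,5 dof=2 J2 → L=6 J1=1 J2=4
add link → L=7 J1=1 J2=4
P@0,2 dof=1 J1 → L=7 J1=2 J2=4
add link → L=8 J1=2 J2=4
R@2,7 dof=1 J1 → L=8 J1=3 J2=4
C@0,1 dof=2 J2 → L=8 J1=3 J2=5
add link → L=9 J1=3 J2=5
add link → L=10 J1=3 J2=5
C@8,7 dof=2 J2 → L=10 J1=3 J2=6
C@6,9 dof=2 J2 → L=10 J1=3 J2=7
P@6,0 dof=1 J1 → L=10 J1=4 J2=7
PS@9,2 dof=2 J2 → L=10 J1=4 J2=8
M=3(L−1)−2J1−J2=3·9−2·4−8=11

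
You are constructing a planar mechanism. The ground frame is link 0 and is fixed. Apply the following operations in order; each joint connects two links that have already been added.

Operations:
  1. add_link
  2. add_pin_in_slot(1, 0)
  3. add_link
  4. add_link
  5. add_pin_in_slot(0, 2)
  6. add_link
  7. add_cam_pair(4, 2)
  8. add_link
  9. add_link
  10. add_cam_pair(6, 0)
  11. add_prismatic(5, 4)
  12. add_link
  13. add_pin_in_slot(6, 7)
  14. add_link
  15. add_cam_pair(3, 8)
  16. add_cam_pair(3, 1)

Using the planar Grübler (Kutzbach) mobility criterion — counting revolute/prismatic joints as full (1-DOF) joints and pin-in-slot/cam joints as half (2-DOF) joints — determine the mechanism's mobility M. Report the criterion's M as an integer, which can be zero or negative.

M = 15

L=1 J1=0 J2=0
add link → L=2 J1=0 J2=0
PS@1,0 dof=2 J2 → L=2 J1=0 J2=1
add link → L=3 J1=0 J2=1
add link → L=4 J1=0 J2=1
PS@0,2 dof=2 J2 → L=4 J1=0 J2=2
add link → L=5 J1=0 J2=2
C@4,2 dof=2 J2 → L=5 J1=0 J2=3
add link → L=6 J1=0 J2=3
add link → L=7 J1=0 J2=3
C@6,0 dof=2 J2 → L=7 J1=0 J2=4
P@5,4 dof=1 J1 → L=7 J1=1 J2=4
add link → L=8 J1=1 J2=4
PS@6,7 dof=2 J2 → L=8 J1=1 J2=5
add link → L=9 J1=1 J2=5
C@3,8 dof=2 J2 → L=9 J1=1 J2=6
C@3,1 dof=2 J2 → L=9 J1=1 J2=7
M=3(L−1)−2J1−J2=3·8−2·1−7=15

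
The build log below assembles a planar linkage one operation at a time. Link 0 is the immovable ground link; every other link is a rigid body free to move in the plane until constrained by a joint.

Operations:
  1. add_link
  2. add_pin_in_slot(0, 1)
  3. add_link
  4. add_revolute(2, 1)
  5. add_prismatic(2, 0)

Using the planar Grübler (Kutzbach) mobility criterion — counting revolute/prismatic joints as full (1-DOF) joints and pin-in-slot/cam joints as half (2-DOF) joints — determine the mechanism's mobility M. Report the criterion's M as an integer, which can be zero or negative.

M = 1

link 0 = ground. State L|J1|J2 = 1|0|0
+link1  2|0|0
PS(0,1) f=2→J2  2|0|1
+link2  3|0|1
R(2,1) f=1→J1  3|1|1
P(2,0) f=1→J1  3|2|1
M = 3(3−1)−2·2−1 = 6−4−1 = 1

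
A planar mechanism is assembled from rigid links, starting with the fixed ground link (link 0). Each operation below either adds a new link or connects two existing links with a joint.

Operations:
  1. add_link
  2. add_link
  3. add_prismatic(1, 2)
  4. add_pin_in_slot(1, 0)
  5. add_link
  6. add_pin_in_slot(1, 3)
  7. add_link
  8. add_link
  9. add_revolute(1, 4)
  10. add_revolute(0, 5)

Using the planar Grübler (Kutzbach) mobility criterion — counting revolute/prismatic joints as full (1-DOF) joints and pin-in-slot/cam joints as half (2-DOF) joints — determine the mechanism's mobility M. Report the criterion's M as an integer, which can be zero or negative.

(L,J1,J2)=(1,0,0); link0 fixed
link1: (2,0,0)
link2: (3,0,0)
P 1-2 [J1]: (3,1,0)
PS 1-0 [J2]: (3,1,1)
link3: (4,1,1)
PS 1-3 [J2]: (4,1,2)
link4: (5,1,2)
link5: (6,1,2)
R 1-4 [J1]: (6,2,2)
R 0-5 [J1]: (6,3,2)
Grübler: 3·5 − 2·3 − 2 = 7

M = 7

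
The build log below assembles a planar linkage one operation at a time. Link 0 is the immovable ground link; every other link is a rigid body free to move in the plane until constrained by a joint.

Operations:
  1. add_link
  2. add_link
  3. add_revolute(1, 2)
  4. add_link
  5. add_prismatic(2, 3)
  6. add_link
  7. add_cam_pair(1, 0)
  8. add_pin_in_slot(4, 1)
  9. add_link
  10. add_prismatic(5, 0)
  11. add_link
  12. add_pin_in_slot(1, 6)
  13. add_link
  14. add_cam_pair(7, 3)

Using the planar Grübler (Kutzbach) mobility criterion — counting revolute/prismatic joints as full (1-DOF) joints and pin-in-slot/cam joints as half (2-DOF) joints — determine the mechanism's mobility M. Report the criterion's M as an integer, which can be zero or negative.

link 0 = ground. State L|J1|J2 = 1|0|0
+link1  2|0|0
+link2  3|0|0
R(1,2) f=1→J1  3|1|0
+link3  4|1|0
P(2,3) f=1→J1  4|2|0
+link4  5|2|0
C(1,0) f=2→J2  5|2|1
PS(4,1) f=2→J2  5|2|2
+link5  6|2|2
P(5,0) f=1→J1  6|3|2
+link6  7|3|2
PS(1,6) f=2→J2  7|3|3
+link7  8|3|3
C(7,3) f=2→J2  8|3|4
M = 3(8−1)−2·3−4 = 21−6−4 = 11

M = 11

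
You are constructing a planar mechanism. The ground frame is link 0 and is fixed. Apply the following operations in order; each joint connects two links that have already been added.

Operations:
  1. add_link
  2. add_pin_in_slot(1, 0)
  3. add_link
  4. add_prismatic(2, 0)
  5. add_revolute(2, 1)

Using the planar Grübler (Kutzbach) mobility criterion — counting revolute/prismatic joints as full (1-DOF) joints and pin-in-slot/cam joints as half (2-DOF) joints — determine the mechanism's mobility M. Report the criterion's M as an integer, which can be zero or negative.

M = 1

L=1 J1=0 J2=0
add link → L=2 J1=0 J2=0
PS@1,0 dof=2 J2 → L=2 J1=0 J2=1
add link → L=3 J1=0 J2=1
P@2,0 dof=1 J1 → L=3 J1=1 J2=1
R@2,1 dof=1 J1 → L=3 J1=2 J2=1
M=3(L−1)−2J1−J2=3·2−2·2−1=1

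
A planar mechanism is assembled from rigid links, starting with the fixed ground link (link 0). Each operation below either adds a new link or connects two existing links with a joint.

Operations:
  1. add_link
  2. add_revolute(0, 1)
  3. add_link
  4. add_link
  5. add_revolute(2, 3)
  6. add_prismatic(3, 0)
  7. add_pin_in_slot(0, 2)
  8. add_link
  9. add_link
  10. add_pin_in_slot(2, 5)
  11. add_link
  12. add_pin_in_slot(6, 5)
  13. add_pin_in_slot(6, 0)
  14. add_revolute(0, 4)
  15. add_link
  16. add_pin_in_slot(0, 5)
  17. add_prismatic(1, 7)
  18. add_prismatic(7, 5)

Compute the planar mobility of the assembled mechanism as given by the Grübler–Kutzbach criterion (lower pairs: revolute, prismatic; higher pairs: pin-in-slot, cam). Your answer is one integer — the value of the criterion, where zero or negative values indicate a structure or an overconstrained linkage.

M = 4

(L,J1,J2)=(1,0,0); link0 fixed
link1: (2,0,0)
R 0-1 [J1]: (2,1,0)
link2: (3,1,0)
link3: (4,1,0)
R 2-3 [J1]: (4,2,0)
P 3-0 [J1]: (4,3,0)
PS 0-2 [J2]: (4,3,1)
link4: (5,3,1)
link5: (6,3,1)
PS 2-5 [J2]: (6,3,2)
link6: (7,3,2)
PS 6-5 [J2]: (7,3,3)
PS 6-0 [J2]: (7,3,4)
R 0-4 [J1]: (7,4,4)
link7: (8,4,4)
PS 0-5 [J2]: (8,4,5)
P 1-7 [J1]: (8,5,5)
P 7-5 [J1]: (8,6,5)
Grübler: 3·7 − 2·6 − 5 = 4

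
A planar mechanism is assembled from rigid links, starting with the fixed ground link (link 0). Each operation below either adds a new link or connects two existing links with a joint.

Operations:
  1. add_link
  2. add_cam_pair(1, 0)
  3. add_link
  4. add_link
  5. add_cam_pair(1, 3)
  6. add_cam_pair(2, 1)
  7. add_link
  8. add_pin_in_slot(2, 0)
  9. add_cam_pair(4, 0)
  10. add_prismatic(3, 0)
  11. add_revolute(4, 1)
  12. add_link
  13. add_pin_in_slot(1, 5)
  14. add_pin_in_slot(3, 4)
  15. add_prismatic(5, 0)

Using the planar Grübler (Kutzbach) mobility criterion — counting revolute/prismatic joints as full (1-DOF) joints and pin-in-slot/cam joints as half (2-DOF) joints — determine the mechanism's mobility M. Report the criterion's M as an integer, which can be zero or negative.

link 0 = ground. State L|J1|J2 = 1|0|0
+link1  2|0|0
C(1,0) f=2→J2  2|0|1
+link2  3|0|1
+link3  4|0|1
C(1,3) f=2→J2  4|0|2
C(2,1) f=2→J2  4|0|3
+link4  5|0|3
PS(2,0) f=2→J2  5|0|4
C(4,0) f=2→J2  5|0|5
P(3,0) f=1→J1  5|1|5
R(4,1) f=1→J1  5|2|5
+link5  6|2|5
PS(1,5) f=2→J2  6|2|6
PS(3,4) f=2→J2  6|2|7
P(5,0) f=1→J1  6|3|7
M = 3(6−1)−2·3−7 = 15−6−7 = 2

M = 2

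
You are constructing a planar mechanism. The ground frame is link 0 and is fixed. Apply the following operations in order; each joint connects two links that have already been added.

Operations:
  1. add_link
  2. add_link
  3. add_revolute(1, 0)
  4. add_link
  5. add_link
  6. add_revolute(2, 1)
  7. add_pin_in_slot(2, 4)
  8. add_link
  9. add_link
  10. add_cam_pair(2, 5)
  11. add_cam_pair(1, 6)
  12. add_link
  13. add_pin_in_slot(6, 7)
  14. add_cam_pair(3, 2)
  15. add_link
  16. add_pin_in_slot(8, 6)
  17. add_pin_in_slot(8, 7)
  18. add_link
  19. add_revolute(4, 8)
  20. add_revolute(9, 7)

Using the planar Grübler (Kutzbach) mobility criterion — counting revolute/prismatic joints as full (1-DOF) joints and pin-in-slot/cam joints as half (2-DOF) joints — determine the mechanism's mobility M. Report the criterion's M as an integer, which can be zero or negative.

[1;0;0] (link 0 is ground)
L+ [2;0;0]
L+ [3;0;0]
R(1,0)∈J1 [3;1;0]
L+ [4;1;0]
L+ [5;1;0]
R(2,1)∈J1 [5;2;0]
PS(2,4)∈J2 [5;2;1]
L+ [6;2;1]
L+ [7;2;1]
C(2,5)∈J2 [7;2;2]
C(1,6)∈J2 [7;2;3]
L+ [8;2;3]
PS(6,7)∈J2 [8;2;4]
C(3,2)∈J2 [8;2;5]
L+ [9;2;5]
PS(8,6)∈J2 [9;2;6]
PS(8,7)∈J2 [9;2;7]
L+ [10;2;7]
R(4,8)∈J1 [10;3;7]
R(9,7)∈J1 [10;4;7]
mobility = 27 − 8 − 7 = 12

M = 12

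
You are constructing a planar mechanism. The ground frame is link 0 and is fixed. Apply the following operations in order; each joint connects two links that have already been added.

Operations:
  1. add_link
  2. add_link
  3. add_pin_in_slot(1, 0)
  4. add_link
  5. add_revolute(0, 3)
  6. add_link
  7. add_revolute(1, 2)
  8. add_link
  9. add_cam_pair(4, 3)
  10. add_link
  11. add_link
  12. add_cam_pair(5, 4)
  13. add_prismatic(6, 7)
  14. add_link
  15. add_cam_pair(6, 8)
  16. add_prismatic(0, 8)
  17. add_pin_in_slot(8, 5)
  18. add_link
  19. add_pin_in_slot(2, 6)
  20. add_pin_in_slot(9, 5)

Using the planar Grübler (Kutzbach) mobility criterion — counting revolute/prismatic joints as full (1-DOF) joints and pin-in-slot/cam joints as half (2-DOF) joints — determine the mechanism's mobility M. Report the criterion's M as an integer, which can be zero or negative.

[1;0;0] (link 0 is ground)
L+ [2;0;0]
L+ [3;0;0]
PS(1,0)∈J2 [3;0;1]
L+ [4;0;1]
R(0,3)∈J1 [4;1;1]
L+ [5;1;1]
R(1,2)∈J1 [5;2;1]
L+ [6;2;1]
C(4,3)∈J2 [6;2;2]
L+ [7;2;2]
L+ [8;2;2]
C(5,4)∈J2 [8;2;3]
P(6,7)∈J1 [8;3;3]
L+ [9;3;3]
C(6,8)∈J2 [9;3;4]
P(0,8)∈J1 [9;4;4]
PS(8,5)∈J2 [9;4;5]
L+ [10;4;5]
PS(2,6)∈J2 [10;4;6]
PS(9,5)∈J2 [10;4;7]
mobility = 27 − 8 − 7 = 12

M = 12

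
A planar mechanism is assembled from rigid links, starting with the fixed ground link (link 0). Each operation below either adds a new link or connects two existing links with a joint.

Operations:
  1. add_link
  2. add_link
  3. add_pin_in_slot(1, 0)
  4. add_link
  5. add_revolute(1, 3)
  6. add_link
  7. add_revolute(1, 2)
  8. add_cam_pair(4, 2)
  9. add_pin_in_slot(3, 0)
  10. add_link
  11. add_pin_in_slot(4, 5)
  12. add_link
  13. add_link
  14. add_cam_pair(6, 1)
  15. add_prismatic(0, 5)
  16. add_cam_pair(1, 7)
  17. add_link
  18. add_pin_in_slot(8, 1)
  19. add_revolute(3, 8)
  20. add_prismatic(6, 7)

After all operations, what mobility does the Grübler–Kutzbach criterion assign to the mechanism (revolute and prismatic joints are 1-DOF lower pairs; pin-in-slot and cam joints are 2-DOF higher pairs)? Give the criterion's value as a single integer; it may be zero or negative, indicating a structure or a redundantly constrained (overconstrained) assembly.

M = 7

L=1 J1=0 J2=0
add link → L=2 J1=0 J2=0
add link → L=3 J1=0 J2=0
PS@1,0 dof=2 J2 → L=3 J1=0 J2=1
add link → L=4 J1=0 J2=1
R@1,3 dof=1 J1 → L=4 J1=1 J2=1
add link → L=5 J1=1 J2=1
R@1,2 dof=1 J1 → L=5 J1=2 J2=1
C@4,2 dof=2 J2 → L=5 J1=2 J2=2
PS@3,0 dof=2 J2 → L=5 J1=2 J2=3
add link → L=6 J1=2 J2=3
PS@4,5 dof=2 J2 → L=6 J1=2 J2=4
add link → L=7 J1=2 J2=4
add link → L=8 J1=2 J2=4
C@6,1 dof=2 J2 → L=8 J1=2 J2=5
P@0,5 dof=1 J1 → L=8 J1=3 J2=5
C@1,7 dof=2 J2 → L=8 J1=3 J2=6
add link → L=9 J1=3 J2=6
PS@8,1 dof=2 J2 → L=9 J1=3 J2=7
R@3,8 dof=1 J1 → L=9 J1=4 J2=7
P@6,7 dof=1 J1 → L=9 J1=5 J2=7
M=3(L−1)−2J1−J2=3·8−2·5−7=7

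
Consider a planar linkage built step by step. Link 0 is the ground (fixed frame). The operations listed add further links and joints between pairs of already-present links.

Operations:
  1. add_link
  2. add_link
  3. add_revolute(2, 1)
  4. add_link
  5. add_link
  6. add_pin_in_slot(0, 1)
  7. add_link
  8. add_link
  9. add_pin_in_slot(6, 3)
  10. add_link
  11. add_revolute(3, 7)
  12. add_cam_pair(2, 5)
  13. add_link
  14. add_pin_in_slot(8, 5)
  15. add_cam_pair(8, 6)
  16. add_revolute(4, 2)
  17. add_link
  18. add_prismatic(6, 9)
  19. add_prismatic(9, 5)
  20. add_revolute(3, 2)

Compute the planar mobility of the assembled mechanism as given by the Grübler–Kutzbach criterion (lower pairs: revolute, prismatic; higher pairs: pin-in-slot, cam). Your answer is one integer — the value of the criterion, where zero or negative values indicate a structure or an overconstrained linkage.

M = 10

link 0 = ground. State L|J1|J2 = 1|0|0
+link1  2|0|0
+link2  3|0|0
R(2,1) f=1→J1  3|1|0
+link3  4|1|0
+link4  5|1|0
PS(0,1) f=2→J2  5|1|1
+link5  6|1|1
+link6  7|1|1
PS(6,3) f=2→J2  7|1|2
+link7  8|1|2
R(3,7) f=1→J1  8|2|2
C(2,5) f=2→J2  8|2|3
+link8  9|2|3
PS(8,5) f=2→J2  9|2|4
C(8,6) f=2→J2  9|2|5
R(4,2) f=1→J1  9|3|5
+link9  10|3|5
P(6,9) f=1→J1  10|4|5
P(9,5) f=1→J1  10|5|5
R(3,2) f=1→J1  10|6|5
M = 3(10−1)−2·6−5 = 27−12−5 = 10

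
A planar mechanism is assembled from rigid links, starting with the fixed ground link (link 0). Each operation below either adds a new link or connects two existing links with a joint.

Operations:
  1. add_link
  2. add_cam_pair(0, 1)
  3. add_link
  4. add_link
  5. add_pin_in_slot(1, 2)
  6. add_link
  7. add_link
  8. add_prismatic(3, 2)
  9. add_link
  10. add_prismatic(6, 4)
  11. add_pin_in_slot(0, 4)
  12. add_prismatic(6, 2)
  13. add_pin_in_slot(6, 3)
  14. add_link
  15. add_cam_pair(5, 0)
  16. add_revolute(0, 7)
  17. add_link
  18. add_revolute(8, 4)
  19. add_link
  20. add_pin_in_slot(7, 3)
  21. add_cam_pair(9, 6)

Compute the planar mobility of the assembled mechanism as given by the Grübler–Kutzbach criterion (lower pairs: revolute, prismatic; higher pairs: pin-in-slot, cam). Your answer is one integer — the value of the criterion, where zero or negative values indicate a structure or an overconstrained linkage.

M = 10

(L,J1,J2)=(1,0,0); link0 fixed
link1: (2,0,0)
C 0-1 [J2]: (2,0,1)
link2: (3,0,1)
link3: (4,0,1)
PS 1-2 [J2]: (4,0,2)
link4: (5,0,2)
link5: (6,0,2)
P 3-2 [J1]: (6,1,2)
link6: (7,1,2)
P 6-4 [J1]: (7,2,2)
PS 0-4 [J2]: (7,2,3)
P 6-2 [J1]: (7,3,3)
PS 6-3 [J2]: (7,3,4)
link7: (8,3,4)
C 5-0 [J2]: (8,3,5)
R 0-7 [J1]: (8,4,5)
link8: (9,4,5)
R 8-4 [J1]: (9,5,5)
link9: (10,5,5)
PS 7-3 [J2]: (10,5,6)
C 9-6 [J2]: (10,5,7)
Grübler: 3·9 − 2·5 − 7 = 10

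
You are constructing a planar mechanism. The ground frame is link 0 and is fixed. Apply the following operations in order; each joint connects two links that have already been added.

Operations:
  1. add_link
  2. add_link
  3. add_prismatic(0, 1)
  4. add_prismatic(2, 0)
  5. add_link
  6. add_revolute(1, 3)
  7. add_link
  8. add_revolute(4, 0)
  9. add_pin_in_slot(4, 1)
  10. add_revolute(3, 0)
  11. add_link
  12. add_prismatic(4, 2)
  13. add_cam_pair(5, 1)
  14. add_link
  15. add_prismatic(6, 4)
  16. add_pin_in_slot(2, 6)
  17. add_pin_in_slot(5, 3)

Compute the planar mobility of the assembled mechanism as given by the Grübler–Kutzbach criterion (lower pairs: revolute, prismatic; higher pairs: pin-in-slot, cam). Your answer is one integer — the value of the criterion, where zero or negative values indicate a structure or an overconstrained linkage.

M = 0

link 0 = ground. State L|J1|J2 = 1|0|0
+link1  2|0|0
+link2  3|0|0
P(0,1) f=1→J1  3|1|0
P(2,0) f=1→J1  3|2|0
+link3  4|2|0
R(1,3) f=1→J1  4|3|0
+link4  5|3|0
R(4,0) f=1→J1  5|4|0
PS(4,1) f=2→J2  5|4|1
R(3,0) f=1→J1  5|5|1
+link5  6|5|1
P(4,2) f=1→J1  6|6|1
C(5,1) f=2→J2  6|6|2
+link6  7|6|2
P(6,4) f=1→J1  7|7|2
PS(2,6) f=2→J2  7|7|3
PS(5,3) f=2→J2  7|7|4
M = 3(7−1)−2·7−4 = 18−14−4 = 0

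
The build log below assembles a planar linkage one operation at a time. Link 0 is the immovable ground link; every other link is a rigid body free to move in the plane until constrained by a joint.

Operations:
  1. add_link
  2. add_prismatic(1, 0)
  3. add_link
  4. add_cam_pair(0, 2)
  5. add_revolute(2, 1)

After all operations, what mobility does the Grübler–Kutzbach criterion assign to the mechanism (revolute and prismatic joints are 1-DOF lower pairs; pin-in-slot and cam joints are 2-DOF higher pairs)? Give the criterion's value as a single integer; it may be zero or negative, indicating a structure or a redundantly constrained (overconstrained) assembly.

[1;0;0] (link 0 is ground)
L+ [2;0;0]
P(1,0)∈J1 [2;1;0]
L+ [3;1;0]
C(0,2)∈J2 [3;1;1]
R(2,1)∈J1 [3;2;1]
mobility = 6 − 4 − 1 = 1

M = 1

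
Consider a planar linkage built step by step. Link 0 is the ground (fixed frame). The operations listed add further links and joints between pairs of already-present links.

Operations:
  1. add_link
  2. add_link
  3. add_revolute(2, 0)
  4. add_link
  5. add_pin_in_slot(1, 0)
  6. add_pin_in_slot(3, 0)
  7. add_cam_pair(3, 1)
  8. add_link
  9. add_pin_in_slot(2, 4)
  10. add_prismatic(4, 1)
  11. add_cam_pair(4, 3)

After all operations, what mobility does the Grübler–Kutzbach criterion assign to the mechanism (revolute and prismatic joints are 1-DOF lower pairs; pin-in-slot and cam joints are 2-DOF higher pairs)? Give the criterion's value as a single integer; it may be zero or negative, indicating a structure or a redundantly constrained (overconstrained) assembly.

link 0 = ground. State L|J1|J2 = 1|0|0
+link1  2|0|0
+link2  3|0|0
R(2,0) f=1→J1  3|1|0
+link3  4|1|0
PS(1,0) f=2→J2  4|1|1
PS(3,0) f=2→J2  4|1|2
C(3,1) f=2→J2  4|1|3
+link4  5|1|3
PS(2,4) f=2→J2  5|1|4
P(4,1) f=1→J1  5|2|4
C(4,3) f=2→J2  5|2|5
M = 3(5−1)−2·2−5 = 12−4−5 = 3

M = 3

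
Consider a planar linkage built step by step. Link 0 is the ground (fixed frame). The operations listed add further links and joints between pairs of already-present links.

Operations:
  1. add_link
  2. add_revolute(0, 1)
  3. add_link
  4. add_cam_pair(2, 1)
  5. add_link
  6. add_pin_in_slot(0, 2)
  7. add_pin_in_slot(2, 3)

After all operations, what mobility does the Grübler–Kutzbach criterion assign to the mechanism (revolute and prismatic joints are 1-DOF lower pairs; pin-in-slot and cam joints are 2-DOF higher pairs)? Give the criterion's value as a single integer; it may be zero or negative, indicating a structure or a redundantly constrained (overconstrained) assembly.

M = 4

[1;0;0] (link 0 is ground)
L+ [2;0;0]
R(0,1)∈J1 [2;1;0]
L+ [3;1;0]
C(2,1)∈J2 [3;1;1]
L+ [4;1;1]
PS(0,2)∈J2 [4;1;2]
PS(2,3)∈J2 [4;1;3]
mobility = 9 − 2 − 3 = 4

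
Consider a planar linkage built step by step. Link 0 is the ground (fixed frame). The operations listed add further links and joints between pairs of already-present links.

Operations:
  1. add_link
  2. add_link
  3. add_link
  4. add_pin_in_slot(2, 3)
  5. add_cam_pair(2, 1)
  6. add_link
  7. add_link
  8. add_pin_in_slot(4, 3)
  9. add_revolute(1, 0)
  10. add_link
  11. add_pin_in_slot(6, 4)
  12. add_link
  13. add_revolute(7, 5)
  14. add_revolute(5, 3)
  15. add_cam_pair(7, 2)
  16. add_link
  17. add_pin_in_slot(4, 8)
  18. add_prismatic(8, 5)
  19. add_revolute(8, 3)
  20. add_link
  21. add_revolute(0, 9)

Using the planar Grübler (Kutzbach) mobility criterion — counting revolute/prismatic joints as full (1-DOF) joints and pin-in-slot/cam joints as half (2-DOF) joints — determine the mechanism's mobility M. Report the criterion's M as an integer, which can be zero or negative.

M = 9

L=1 J1=0 J2=0
add link → L=2 J1=0 J2=0
add link → L=3 J1=0 J2=0
add link → L=4 J1=0 J2=0
PS@2,3 dof=2 J2 → L=4 J1=0 J2=1
C@2,1 dof=2 J2 → L=4 J1=0 J2=2
add link → L=5 J1=0 J2=2
add link → L=6 J1=0 J2=2
PS@4,3 dof=2 J2 → L=6 J1=0 J2=3
R@1,0 dof=1 J1 → L=6 J1=1 J2=3
add link → L=7 J1=1 J2=3
PS@6,4 dof=2 J2 → L=7 J1=1 J2=4
add link → L=8 J1=1 J2=4
R@7,5 dof=1 J1 → L=8 J1=2 J2=4
R@5,3 dof=1 J1 → L=8 J1=3 J2=4
C@7,2 dof=2 J2 → L=8 J1=3 J2=5
add link → L=9 J1=3 J2=5
PS@4,8 dof=2 J2 → L=9 J1=3 J2=6
P@8,5 dof=1 J1 → L=9 J1=4 J2=6
R@8,3 dof=1 J1 → L=9 J1=5 J2=6
add link → L=10 J1=5 J2=6
R@0,9 dof=1 J1 → L=10 J1=6 J2=6
M=3(L−1)−2J1−J2=3·9−2·6−6=9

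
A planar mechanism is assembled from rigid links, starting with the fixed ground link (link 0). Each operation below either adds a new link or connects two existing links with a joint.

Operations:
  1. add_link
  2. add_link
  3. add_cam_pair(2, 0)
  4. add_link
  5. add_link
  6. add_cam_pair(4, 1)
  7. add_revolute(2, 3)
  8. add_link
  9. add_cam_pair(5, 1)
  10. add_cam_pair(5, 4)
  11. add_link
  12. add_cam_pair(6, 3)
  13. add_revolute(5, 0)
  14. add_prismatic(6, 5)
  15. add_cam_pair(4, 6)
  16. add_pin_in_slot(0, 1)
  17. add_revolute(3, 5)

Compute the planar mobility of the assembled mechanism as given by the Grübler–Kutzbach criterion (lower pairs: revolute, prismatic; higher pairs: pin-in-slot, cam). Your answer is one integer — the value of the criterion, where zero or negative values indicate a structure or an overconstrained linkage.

link 0 = ground. State L|J1|J2 = 1|0|0
+link1  2|0|0
+link2  3|0|0
C(2,0) f=2→J2  3|0|1
+link3  4|0|1
+link4  5|0|1
C(4,1) f=2→J2  5|0|2
R(2,3) f=1→J1  5|1|2
+link5  6|1|2
C(5,1) f=2→J2  6|1|3
C(5,4) f=2→J2  6|1|4
+link6  7|1|4
C(6,3) f=2→J2  7|1|5
R(5,0) f=1→J1  7|2|5
P(6,5) f=1→J1  7|3|5
C(4,6) f=2→J2  7|3|6
PS(0,1) f=2→J2  7|3|7
R(3,5) f=1→J1  7|4|7
M = 3(7−1)−2·4−7 = 18−8−7 = 3

M = 3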